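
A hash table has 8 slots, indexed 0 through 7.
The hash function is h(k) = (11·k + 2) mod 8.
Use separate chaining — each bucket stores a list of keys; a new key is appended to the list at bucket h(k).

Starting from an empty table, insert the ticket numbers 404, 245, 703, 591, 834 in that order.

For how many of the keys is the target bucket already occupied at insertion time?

1

404 -> bucket 6
245 -> bucket 1
703 -> bucket 7
591 -> bucket 7 (collision)
834 -> bucket 0
Final buckets:
0: 834
1: 245
2: —
3: —
4: —
5: —
6: 404
7: 703 -> 591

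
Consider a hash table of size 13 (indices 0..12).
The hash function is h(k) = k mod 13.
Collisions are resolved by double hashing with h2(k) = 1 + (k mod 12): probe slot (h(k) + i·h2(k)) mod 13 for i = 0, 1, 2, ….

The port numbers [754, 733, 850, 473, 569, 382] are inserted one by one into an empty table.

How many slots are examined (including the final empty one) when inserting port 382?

Insert 754: h=0, slot 0 empty -> index 0.
Insert 733: h=5, slot 5 empty -> index 5.
Insert 850: h=5, h2=11, slot 5 occupied -> index 3.
Insert 473: h=5, h2=6, slot 5 occupied -> index 11.
Insert 569: h=10, slot 10 empty -> index 10.
Insert 382: h=5, h2=11, slots 5,3 occupied -> index 1.
Table: [754, 382, ∅, 850, ∅, 733, ∅, ∅, ∅, ∅, 569, 473, ∅]

3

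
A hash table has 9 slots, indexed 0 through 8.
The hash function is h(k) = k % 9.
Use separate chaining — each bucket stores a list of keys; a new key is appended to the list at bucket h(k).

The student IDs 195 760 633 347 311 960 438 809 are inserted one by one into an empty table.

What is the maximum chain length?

3

195 -> bucket 6
760 -> bucket 4
633 -> bucket 3
347 -> bucket 5
311 -> bucket 5 (collision)
960 -> bucket 6 (collision)
438 -> bucket 6 (collision)
809 -> bucket 8
Final buckets:
0: .
1: .
2: .
3: 633
4: 760
5: 347 -> 311
6: 195 -> 960 -> 438
7: .
8: 809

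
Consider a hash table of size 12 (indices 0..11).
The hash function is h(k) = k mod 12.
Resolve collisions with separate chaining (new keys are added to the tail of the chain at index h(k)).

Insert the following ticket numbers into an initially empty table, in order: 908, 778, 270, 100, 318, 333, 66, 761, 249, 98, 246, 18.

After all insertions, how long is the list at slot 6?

5

908 → bucket 8
778 → bucket 10
270 → bucket 6
100 → bucket 4
318 → bucket 6 (collision)
333 → bucket 9
66 → bucket 6 (collision)
761 → bucket 5
249 → bucket 9 (collision)
98 → bucket 2
246 → bucket 6 (collision)
18 → bucket 6 (collision)
Final buckets:
0: .
1: .
2: 98
3: .
4: 100
5: 761
6: 270 -> 318 -> 66 -> 246 -> 18
7: .
8: 908
9: 333 -> 249
10: 778
11: .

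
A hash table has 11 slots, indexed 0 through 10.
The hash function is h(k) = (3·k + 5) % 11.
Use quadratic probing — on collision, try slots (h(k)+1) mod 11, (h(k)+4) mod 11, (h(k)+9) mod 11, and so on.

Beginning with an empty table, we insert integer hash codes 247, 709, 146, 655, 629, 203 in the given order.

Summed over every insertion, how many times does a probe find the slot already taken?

3

247: h=9 => slot 9
709: h=9, probe 9,10 => slot 10
146: h=3 => slot 3
655: h=1 => slot 1
629: h=0 => slot 0
203: h=9, probe 9,10,2 => slot 2
Table: [629, 655, 203, 146, ., ., ., ., ., 247, 709]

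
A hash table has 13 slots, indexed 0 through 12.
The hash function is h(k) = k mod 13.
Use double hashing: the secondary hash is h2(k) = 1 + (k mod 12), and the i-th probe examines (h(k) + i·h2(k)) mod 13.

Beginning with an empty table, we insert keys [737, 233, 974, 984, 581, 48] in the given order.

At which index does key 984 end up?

10

Insert 737: h=9, slot 9 empty => index 9.
Insert 233: h=12, slot 12 empty => index 12.
Insert 974: h=12, h2=3, slot 12 occupied => index 2.
Insert 984: h=9, h2=1, slot 9 occupied => index 10.
Insert 581: h=9, h2=6, slots 9,2 occupied => index 8.
Insert 48: h=9, h2=1, slots 9,10 occupied => index 11.
Table: [—, —, 974, —, —, —, —, —, 581, 737, 984, 48, 233]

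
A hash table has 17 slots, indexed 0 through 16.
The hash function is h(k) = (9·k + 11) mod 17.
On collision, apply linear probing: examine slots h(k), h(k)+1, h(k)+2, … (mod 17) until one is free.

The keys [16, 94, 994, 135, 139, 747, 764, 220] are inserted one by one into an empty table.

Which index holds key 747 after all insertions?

16 hashes to 2; slot 2 is free -> place at 2.
94 hashes to 7; slot 7 is free -> place at 7.
994 hashes to 15; slot 15 is free -> place at 15.
135 hashes to 2; 2 taken -> place at 3.
139 hashes to 4; slot 4 is free -> place at 4.
747 hashes to 2; 2,3,4 taken -> place at 5.
764 hashes to 2; 2,3,4,5 taken -> place at 6.
220 hashes to 2; 2,3,4,5,6,7 taken -> place at 8.
Table: [_, _, 16, 135, 139, 747, 764, 94, 220, _, _, _, _, _, _, 994, _]

5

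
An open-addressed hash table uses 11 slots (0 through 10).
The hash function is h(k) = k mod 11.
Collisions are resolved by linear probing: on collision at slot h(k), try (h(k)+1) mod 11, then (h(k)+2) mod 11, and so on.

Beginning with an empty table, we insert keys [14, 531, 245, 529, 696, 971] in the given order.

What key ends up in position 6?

696

Insert 14: h=3, slot 3 empty -> index 3.
Insert 531: h=3, slot 3 occupied -> index 4.
Insert 245: h=3, slots 3,4 occupied -> index 5.
Insert 529: h=1, slot 1 empty -> index 1.
Insert 696: h=3, slots 3,4,5 occupied -> index 6.
Insert 971: h=3, slots 3,4,5,6 occupied -> index 7.
Table: [—, 529, —, 14, 531, 245, 696, 971, —, —, —]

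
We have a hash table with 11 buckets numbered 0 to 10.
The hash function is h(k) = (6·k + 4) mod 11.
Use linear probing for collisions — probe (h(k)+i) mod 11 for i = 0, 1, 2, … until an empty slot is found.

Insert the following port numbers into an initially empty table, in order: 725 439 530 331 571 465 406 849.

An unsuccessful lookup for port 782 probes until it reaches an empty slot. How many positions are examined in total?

725: h=9 → slot 9
439: h=9, probe 9,10 → slot 10
530: h=5 → slot 5
331: h=10, probe 10,0 → slot 0
571: h=9, probe 9,10,0,1 → slot 1
465: h=0, probe 0,1,2 → slot 2
406: h=9, probe 9,10,0,1,2,3 → slot 3
849: h=5, probe 5,6 → slot 6
Table: [331, 571, 465, 406, ., 530, 849, ., ., 725, 439]
Lookup 782: h=10, probe 10,0,1,2,3,4 → slot 4 empty, not found.

6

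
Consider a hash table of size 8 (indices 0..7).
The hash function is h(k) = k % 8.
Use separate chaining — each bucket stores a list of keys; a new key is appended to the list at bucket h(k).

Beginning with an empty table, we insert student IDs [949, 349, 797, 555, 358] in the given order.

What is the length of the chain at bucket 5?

3

Insert 949: h=5, bucket 5 empty -> new chain.
Insert 349: h=5, bucket 5 nonempty -> append to chain.
Insert 797: h=5, bucket 5 nonempty -> append to chain.
Insert 555: h=3, bucket 3 empty -> new chain.
Insert 358: h=6, bucket 6 empty -> new chain.
Final buckets:
0: ∅
1: ∅
2: ∅
3: 555
4: ∅
5: 949 -> 349 -> 797
6: 358
7: ∅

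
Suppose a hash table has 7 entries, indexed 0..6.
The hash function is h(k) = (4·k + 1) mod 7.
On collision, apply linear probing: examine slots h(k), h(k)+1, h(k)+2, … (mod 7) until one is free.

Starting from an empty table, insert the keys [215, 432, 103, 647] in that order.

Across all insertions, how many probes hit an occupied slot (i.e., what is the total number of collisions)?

3

215 hashes to 0; slot 0 is free → place at 0.
432 hashes to 0; 0 taken → place at 1.
103 hashes to 0; 0,1 taken → place at 2.
647 hashes to 6; slot 6 is free → place at 6.
Table: [215, 432, 103, —, —, —, 647]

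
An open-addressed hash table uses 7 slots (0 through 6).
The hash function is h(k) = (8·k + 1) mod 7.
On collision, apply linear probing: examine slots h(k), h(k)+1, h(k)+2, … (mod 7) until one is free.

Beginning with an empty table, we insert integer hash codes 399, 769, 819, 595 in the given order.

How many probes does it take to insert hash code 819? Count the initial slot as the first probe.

2

Insert 399: h=1, slot 1 empty → index 1.
Insert 769: h=0, slot 0 empty → index 0.
Insert 819: h=1, slot 1 occupied → index 2.
Insert 595: h=1, slots 1,2 occupied → index 3.
Table: [769, 399, 819, 595, ., ., .]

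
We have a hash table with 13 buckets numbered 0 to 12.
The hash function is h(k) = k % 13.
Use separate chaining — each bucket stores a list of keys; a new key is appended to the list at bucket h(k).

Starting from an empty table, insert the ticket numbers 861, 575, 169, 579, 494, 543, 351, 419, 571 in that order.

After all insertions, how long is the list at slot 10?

Insert 861: h=3, bucket 3 empty → new chain.
Insert 575: h=3, bucket 3 nonempty → append to chain.
Insert 169: h=0, bucket 0 empty → new chain.
Insert 579: h=7, bucket 7 empty → new chain.
Insert 494: h=0, bucket 0 nonempty → append to chain.
Insert 543: h=10, bucket 10 empty → new chain.
Insert 351: h=0, bucket 0 nonempty → append to chain.
Insert 419: h=3, bucket 3 nonempty → append to chain.
Insert 571: h=12, bucket 12 empty → new chain.
Final buckets:
0: 169 -> 494 -> 351
1: —
2: —
3: 861 -> 575 -> 419
4: —
5: —
6: —
7: 579
8: —
9: —
10: 543
11: —
12: 571

1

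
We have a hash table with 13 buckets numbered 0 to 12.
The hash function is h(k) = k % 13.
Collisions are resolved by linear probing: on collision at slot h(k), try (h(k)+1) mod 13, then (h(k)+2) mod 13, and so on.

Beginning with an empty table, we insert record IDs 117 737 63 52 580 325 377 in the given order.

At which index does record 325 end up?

2

Insert 117: h=0, slot 0 empty => index 0.
Insert 737: h=9, slot 9 empty => index 9.
Insert 63: h=11, slot 11 empty => index 11.
Insert 52: h=0, slot 0 occupied => index 1.
Insert 580: h=8, slot 8 empty => index 8.
Insert 325: h=0, slots 0,1 occupied => index 2.
Insert 377: h=0, slots 0,1,2 occupied => index 3.
Table: [117, 52, 325, 377, _, _, _, _, 580, 737, _, 63, _]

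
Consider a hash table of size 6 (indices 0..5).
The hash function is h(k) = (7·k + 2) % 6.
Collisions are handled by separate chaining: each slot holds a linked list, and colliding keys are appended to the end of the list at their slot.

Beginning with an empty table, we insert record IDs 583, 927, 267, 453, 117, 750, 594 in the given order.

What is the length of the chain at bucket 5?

583 -> bucket 3
927 -> bucket 5
267 -> bucket 5 (collision)
453 -> bucket 5 (collision)
117 -> bucket 5 (collision)
750 -> bucket 2
594 -> bucket 2 (collision)
Final buckets:
0: —
1: —
2: 750 -> 594
3: 583
4: —
5: 927 -> 267 -> 453 -> 117

4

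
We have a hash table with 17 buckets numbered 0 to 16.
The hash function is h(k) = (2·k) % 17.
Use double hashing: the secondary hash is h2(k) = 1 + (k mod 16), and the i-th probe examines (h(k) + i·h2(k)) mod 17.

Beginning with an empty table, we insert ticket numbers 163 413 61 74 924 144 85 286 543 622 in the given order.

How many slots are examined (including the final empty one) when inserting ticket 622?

2

Insert 163: h=3, slot 3 empty -> index 3.
Insert 413: h=10, slot 10 empty -> index 10.
Insert 61: h=3, h2=14, slot 3 occupied -> index 0.
Insert 74: h=12, slot 12 empty -> index 12.
Insert 924: h=12, h2=13, slot 12 occupied -> index 8.
Insert 144: h=16, slot 16 empty -> index 16.
Insert 85: h=0, h2=6, slot 0 occupied -> index 6.
Insert 286: h=11, slot 11 empty -> index 11.
Insert 543: h=15, slot 15 empty -> index 15.
Insert 622: h=3, h2=15, slot 3 occupied -> index 1.
Table: [61, 622, —, 163, —, —, 85, —, 924, —, 413, 286, 74, —, —, 543, 144]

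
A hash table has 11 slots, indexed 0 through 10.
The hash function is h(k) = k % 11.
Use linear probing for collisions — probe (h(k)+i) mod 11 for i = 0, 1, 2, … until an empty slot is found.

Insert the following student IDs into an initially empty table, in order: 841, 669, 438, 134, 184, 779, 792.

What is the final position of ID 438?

841 hashes to 5; slot 5 is free => place at 5.
669 hashes to 9; slot 9 is free => place at 9.
438 hashes to 9; 9 taken => place at 10.
134 hashes to 2; slot 2 is free => place at 2.
184 hashes to 8; slot 8 is free => place at 8.
779 hashes to 9; 9,10 taken => place at 0.
792 hashes to 0; 0 taken => place at 1.
Table: [779, 792, 134, ∅, ∅, 841, ∅, ∅, 184, 669, 438]

10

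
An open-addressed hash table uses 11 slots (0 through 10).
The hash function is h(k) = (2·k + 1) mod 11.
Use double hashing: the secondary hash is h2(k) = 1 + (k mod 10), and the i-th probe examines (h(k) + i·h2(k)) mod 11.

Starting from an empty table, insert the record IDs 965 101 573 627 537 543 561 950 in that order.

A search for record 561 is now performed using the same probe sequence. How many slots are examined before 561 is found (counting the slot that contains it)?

Insert 965: h=6, slot 6 empty => index 6.
Insert 101: h=5, slot 5 empty => index 5.
Insert 573: h=3, slot 3 empty => index 3.
Insert 627: h=1, slot 1 empty => index 1.
Insert 537: h=8, slot 8 empty => index 8.
Insert 543: h=9, slot 9 empty => index 9.
Insert 561: h=1, h2=2, slots 1,3,5 occupied => index 7.
Insert 950: h=9, h2=1, slot 9 occupied => index 10.
Table: [_, 627, _, 573, _, 101, 965, 561, 537, 543, 950]
Lookup 561: h=1, h2=2, probe 1,3,5,7 → found at 7.

4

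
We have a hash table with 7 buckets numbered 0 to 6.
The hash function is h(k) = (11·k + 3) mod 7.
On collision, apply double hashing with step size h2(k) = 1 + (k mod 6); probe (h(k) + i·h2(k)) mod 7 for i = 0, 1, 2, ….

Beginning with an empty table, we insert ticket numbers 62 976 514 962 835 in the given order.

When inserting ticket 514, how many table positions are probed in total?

3

Insert 62: h=6, slot 6 empty -> index 6.
Insert 976: h=1, slot 1 empty -> index 1.
Insert 514: h=1, h2=5, slots 1,6 occupied -> index 4.
Insert 962: h=1, h2=3, slots 1,4 occupied -> index 0.
Insert 835: h=4, h2=2, slots 4,6,1 occupied -> index 3.
Table: [962, 976, _, 835, 514, _, 62]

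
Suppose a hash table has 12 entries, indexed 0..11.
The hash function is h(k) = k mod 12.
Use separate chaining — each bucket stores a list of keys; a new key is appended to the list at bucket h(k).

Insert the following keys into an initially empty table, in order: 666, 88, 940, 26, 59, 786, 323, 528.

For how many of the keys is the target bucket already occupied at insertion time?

3

666 → bucket 6
88 → bucket 4
940 → bucket 4 (collision)
26 → bucket 2
59 → bucket 11
786 → bucket 6 (collision)
323 → bucket 11 (collision)
528 → bucket 0
Final buckets:
0: 528
1: _
2: 26
3: _
4: 88 -> 940
5: _
6: 666 -> 786
7: _
8: _
9: _
10: _
11: 59 -> 323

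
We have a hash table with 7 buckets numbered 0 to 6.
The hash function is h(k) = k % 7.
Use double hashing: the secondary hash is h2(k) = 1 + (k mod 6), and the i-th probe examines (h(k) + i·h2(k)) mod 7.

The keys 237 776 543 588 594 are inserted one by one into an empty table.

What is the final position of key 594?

Insert 237: h=6, slot 6 empty → index 6.
Insert 776: h=6, h2=3, slot 6 occupied → index 2.
Insert 543: h=4, slot 4 empty → index 4.
Insert 588: h=0, slot 0 empty → index 0.
Insert 594: h=6, h2=1, slots 6,0 occupied → index 1.
Table: [588, 594, 776, -, 543, -, 237]

1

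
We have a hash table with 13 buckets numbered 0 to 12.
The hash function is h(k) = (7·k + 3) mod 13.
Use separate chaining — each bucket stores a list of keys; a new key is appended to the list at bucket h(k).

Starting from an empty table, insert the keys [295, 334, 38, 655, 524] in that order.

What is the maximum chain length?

295 -> bucket 1
334 -> bucket 1 (collision)
38 -> bucket 9
655 -> bucket 12
524 -> bucket 5
Final buckets:
0: _
1: 295 -> 334
2: _
3: _
4: _
5: 524
6: _
7: _
8: _
9: 38
10: _
11: _
12: 655

2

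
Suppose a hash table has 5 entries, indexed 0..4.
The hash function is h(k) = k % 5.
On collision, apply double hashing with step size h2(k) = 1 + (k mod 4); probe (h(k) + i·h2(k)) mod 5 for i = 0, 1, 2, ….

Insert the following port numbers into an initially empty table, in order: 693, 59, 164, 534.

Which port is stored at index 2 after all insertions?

693 hashes to 3; slot 3 is free → place at 3.
59 hashes to 4; slot 4 is free → place at 4.
164 hashes to 4, h2=1; 4 taken → place at 0.
534 hashes to 4, h2=3; 4 taken → place at 2.
Table: [164, _, 534, 693, 59]

534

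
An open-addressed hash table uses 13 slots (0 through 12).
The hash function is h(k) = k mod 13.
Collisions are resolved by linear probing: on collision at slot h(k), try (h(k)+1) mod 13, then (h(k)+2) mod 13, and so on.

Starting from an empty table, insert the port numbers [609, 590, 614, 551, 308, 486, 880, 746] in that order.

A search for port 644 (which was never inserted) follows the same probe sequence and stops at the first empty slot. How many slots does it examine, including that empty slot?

6

609 hashes to 11; slot 11 is free → place at 11.
590 hashes to 5; slot 5 is free → place at 5.
614 hashes to 3; slot 3 is free → place at 3.
551 hashes to 5; 5 taken → place at 6.
308 hashes to 9; slot 9 is free → place at 9.
486 hashes to 5; 5,6 taken → place at 7.
880 hashes to 9; 9 taken → place at 10.
746 hashes to 5; 5,6,7 taken → place at 8.
Table: [_, _, _, 614, _, 590, 551, 486, 746, 308, 880, 609, _]
Lookup 644: h=7, probe 7,8,9,10,11,12 → slot 12 empty, not found.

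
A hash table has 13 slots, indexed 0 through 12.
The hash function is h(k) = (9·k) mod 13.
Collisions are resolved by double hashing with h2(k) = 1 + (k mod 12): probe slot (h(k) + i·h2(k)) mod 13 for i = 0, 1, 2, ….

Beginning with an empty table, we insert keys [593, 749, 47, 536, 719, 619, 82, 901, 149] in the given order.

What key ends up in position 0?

593 hashes to 7; slot 7 is free → place at 7.
749 hashes to 7, h2=6; 7 taken → place at 0.
47 hashes to 7, h2=12; 7 taken → place at 6.
536 hashes to 1; slot 1 is free → place at 1.
719 hashes to 10; slot 10 is free → place at 10.
619 hashes to 7, h2=8; 7 taken → place at 2.
82 hashes to 10, h2=11; 10 taken → place at 8.
901 hashes to 10, h2=2; 10 taken → place at 12.
149 hashes to 2, h2=6; 2,8,1,7,0,6,12 taken → place at 5.
Table: [749, 536, 619, -, -, 149, 47, 593, 82, -, 719, -, 901]

749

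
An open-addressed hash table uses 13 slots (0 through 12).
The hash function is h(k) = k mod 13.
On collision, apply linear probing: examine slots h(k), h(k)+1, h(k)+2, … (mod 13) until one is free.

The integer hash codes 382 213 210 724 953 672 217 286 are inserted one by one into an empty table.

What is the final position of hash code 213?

382: h=5 → slot 5
213: h=5, probe 5,6 → slot 6
210: h=2 → slot 2
724: h=9 → slot 9
953: h=4 → slot 4
672: h=9, probe 9,10 → slot 10
217: h=9, probe 9,10,11 → slot 11
286: h=0 → slot 0
Table: [286, _, 210, _, 953, 382, 213, _, _, 724, 672, 217, _]

6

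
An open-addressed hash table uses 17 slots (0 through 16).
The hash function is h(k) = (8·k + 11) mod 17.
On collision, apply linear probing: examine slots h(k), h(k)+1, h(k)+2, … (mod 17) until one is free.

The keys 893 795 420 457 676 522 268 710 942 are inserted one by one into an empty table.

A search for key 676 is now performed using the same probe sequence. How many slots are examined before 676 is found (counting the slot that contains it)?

Insert 893: h=15, slot 15 empty -> index 15.
Insert 795: h=13, slot 13 empty -> index 13.
Insert 420: h=5, slot 5 empty -> index 5.
Insert 457: h=12, slot 12 empty -> index 12.
Insert 676: h=13, slot 13 occupied -> index 14.
Insert 522: h=5, slot 5 occupied -> index 6.
Insert 268: h=13, slots 13,14,15 occupied -> index 16.
Insert 710: h=13, slots 13,14,15,16 occupied -> index 0.
Insert 942: h=16, slots 16,0 occupied -> index 1.
Table: [710, 942, ∅, ∅, ∅, 420, 522, ∅, ∅, ∅, ∅, ∅, 457, 795, 676, 893, 268]
Lookup 676: h=13, probe 13,14 → found at 14.

2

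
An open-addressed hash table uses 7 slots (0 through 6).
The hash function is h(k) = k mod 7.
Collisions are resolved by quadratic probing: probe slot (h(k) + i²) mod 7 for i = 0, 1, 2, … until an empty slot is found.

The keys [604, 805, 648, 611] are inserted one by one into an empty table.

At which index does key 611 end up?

Insert 604: h=2, slot 2 empty -> index 2.
Insert 805: h=0, slot 0 empty -> index 0.
Insert 648: h=4, slot 4 empty -> index 4.
Insert 611: h=2, slot 2 occupied -> index 3.
Table: [805, ∅, 604, 611, 648, ∅, ∅]

3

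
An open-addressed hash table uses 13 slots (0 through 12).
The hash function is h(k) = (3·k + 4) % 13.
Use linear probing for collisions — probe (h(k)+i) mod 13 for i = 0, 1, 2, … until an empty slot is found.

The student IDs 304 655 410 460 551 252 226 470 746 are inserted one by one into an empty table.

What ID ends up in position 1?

746

304 hashes to 6; slot 6 is free => place at 6.
655 hashes to 6; 6 taken => place at 7.
410 hashes to 12; slot 12 is free => place at 12.
460 hashes to 6; 6,7 taken => place at 8.
551 hashes to 6; 6,7,8 taken => place at 9.
252 hashes to 6; 6,7,8,9 taken => place at 10.
226 hashes to 6; 6,7,8,9,10 taken => place at 11.
470 hashes to 10; 10,11,12 taken => place at 0.
746 hashes to 6; 6,7,8,9,10,11,12,0 taken => place at 1.
Table: [470, 746, —, —, —, —, 304, 655, 460, 551, 252, 226, 410]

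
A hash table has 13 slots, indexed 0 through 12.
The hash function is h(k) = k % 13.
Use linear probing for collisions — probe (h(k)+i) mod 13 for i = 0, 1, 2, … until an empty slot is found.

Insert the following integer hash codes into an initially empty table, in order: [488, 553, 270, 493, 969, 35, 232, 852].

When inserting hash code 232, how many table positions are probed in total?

488: h=7 => slot 7
553: h=7, probe 7,8 => slot 8
270: h=10 => slot 10
493: h=12 => slot 12
969: h=7, probe 7,8,9 => slot 9
35: h=9, probe 9,10,11 => slot 11
232: h=11, probe 11,12,0 => slot 0
852: h=7, probe 7,8,9,10,11,12,0,1 => slot 1
Table: [232, 852, ., ., ., ., ., 488, 553, 969, 270, 35, 493]

3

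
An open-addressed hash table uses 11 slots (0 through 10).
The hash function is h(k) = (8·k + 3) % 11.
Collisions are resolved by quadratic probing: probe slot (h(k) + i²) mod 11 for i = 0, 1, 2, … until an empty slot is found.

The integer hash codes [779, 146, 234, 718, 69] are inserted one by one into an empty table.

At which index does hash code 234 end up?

6

779 hashes to 9; slot 9 is free -> place at 9.
146 hashes to 5; slot 5 is free -> place at 5.
234 hashes to 5; 5 taken -> place at 6.
718 hashes to 5; 5,6,9 taken -> place at 3.
69 hashes to 5; 5,6,9,3 taken -> place at 10.
Table: [-, -, -, 718, -, 146, 234, -, -, 779, 69]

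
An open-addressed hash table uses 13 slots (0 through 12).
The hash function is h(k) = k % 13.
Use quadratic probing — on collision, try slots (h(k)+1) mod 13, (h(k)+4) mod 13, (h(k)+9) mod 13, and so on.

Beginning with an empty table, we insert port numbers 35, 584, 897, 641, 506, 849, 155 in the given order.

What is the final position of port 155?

8

35: h=9 → slot 9
584: h=12 → slot 12
897: h=0 → slot 0
641: h=4 → slot 4
506: h=12, probe 12,0,3 → slot 3
849: h=4, probe 4,5 → slot 5
155: h=12, probe 12,0,3,8 → slot 8
Table: [897, ∅, ∅, 506, 641, 849, ∅, ∅, 155, 35, ∅, ∅, 584]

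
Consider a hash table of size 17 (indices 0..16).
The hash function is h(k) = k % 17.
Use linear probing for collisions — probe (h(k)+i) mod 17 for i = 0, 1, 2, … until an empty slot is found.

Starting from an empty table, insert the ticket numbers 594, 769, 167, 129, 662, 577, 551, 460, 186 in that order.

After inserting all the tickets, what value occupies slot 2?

594 hashes to 16; slot 16 is free → place at 16.
769 hashes to 4; slot 4 is free → place at 4.
167 hashes to 14; slot 14 is free → place at 14.
129 hashes to 10; slot 10 is free → place at 10.
662 hashes to 16; 16 taken → place at 0.
577 hashes to 16; 16,0 taken → place at 1.
551 hashes to 7; slot 7 is free → place at 7.
460 hashes to 1; 1 taken → place at 2.
186 hashes to 16; 16,0,1,2 taken → place at 3.
Table: [662, 577, 460, 186, 769, ∅, ∅, 551, ∅, ∅, 129, ∅, ∅, ∅, 167, ∅, 594]

460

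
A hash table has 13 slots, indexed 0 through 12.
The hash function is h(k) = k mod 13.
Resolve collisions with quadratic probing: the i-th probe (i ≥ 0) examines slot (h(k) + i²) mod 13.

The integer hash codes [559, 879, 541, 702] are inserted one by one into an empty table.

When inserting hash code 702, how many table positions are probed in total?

Insert 559: h=0, slot 0 empty → index 0.
Insert 879: h=8, slot 8 empty → index 8.
Insert 541: h=8, slot 8 occupied → index 9.
Insert 702: h=0, slot 0 occupied → index 1.
Table: [559, 702, ., ., ., ., ., ., 879, 541, ., ., .]

2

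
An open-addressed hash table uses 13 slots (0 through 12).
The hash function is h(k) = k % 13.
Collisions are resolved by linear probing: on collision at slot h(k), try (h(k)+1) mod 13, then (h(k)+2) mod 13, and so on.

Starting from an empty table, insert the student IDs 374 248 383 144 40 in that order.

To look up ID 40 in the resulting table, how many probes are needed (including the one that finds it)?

3

374: h=10 => slot 10
248: h=1 => slot 1
383: h=6 => slot 6
144: h=1, probe 1,2 => slot 2
40: h=1, probe 1,2,3 => slot 3
Table: [—, 248, 144, 40, —, —, 383, —, —, —, 374, —, —]
Lookup 40: h=1, probe 1,2,3 → found at 3.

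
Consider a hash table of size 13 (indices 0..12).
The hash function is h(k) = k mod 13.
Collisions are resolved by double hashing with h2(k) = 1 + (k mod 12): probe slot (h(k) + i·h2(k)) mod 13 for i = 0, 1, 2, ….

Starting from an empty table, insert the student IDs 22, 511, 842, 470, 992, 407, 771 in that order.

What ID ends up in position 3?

407

22: h=9 → slot 9
511: h=4 → slot 4
842: h=10 → slot 10
470: h=2 → slot 2
992: h=4, h2=9, probe 4,0 → slot 0
407: h=4, h2=12, probe 4,3 → slot 3
771: h=4, h2=4, probe 4,8 → slot 8
Table: [992, -, 470, 407, 511, -, -, -, 771, 22, 842, -, -]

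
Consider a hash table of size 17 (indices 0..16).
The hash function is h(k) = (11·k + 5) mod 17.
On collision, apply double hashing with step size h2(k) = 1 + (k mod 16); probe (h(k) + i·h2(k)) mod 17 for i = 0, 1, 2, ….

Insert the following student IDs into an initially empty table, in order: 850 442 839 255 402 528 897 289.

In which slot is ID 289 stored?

9

Insert 850: h=5, slot 5 empty -> index 5.
Insert 442: h=5, h2=11, slot 5 occupied -> index 16.
Insert 839: h=3, slot 3 empty -> index 3.
Insert 255: h=5, h2=16, slot 5 occupied -> index 4.
Insert 402: h=7, slot 7 empty -> index 7.
Insert 528: h=16, h2=1, slot 16 occupied -> index 0.
Insert 897: h=12, slot 12 empty -> index 12.
Insert 289: h=5, h2=2, slots 5,7 occupied -> index 9.
Table: [528, -, -, 839, 255, 850, -, 402, -, 289, -, -, 897, -, -, -, 442]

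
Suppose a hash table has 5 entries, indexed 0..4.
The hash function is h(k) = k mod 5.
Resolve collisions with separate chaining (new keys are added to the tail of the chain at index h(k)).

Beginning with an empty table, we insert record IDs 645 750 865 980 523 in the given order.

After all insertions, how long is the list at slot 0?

4

645 → bucket 0
750 → bucket 0 (collision)
865 → bucket 0 (collision)
980 → bucket 0 (collision)
523 → bucket 3
Final buckets:
0: 645 -> 750 -> 865 -> 980
1: —
2: —
3: 523
4: —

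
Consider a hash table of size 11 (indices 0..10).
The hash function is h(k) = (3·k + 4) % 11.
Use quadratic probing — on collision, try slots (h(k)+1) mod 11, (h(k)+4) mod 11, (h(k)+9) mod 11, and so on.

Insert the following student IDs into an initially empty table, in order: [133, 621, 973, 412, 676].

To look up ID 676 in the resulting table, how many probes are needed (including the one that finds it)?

4

133 hashes to 7; slot 7 is free => place at 7.
621 hashes to 8; slot 8 is free => place at 8.
973 hashes to 8; 8 taken => place at 9.
412 hashes to 8; 8,9 taken => place at 1.
676 hashes to 8; 8,9,1 taken => place at 6.
Table: [—, 412, —, —, —, —, 676, 133, 621, 973, —]
Lookup 676: h=8, probe 8,9,1,6 → found at 6.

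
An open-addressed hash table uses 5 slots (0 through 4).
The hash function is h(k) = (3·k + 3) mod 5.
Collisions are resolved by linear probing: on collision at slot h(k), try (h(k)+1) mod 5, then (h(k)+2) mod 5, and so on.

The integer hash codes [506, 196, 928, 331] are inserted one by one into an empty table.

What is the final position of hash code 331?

506 hashes to 1; slot 1 is free → place at 1.
196 hashes to 1; 1 taken → place at 2.
928 hashes to 2; 2 taken → place at 3.
331 hashes to 1; 1,2,3 taken → place at 4.
Table: [., 506, 196, 928, 331]

4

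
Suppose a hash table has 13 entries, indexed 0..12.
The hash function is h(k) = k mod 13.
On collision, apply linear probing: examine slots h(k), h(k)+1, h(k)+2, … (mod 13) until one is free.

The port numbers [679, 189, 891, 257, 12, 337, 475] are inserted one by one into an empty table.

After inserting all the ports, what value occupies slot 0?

337

Insert 679: h=3, slot 3 empty => index 3.
Insert 189: h=7, slot 7 empty => index 7.
Insert 891: h=7, slot 7 occupied => index 8.
Insert 257: h=10, slot 10 empty => index 10.
Insert 12: h=12, slot 12 empty => index 12.
Insert 337: h=12, slot 12 occupied => index 0.
Insert 475: h=7, slots 7,8 occupied => index 9.
Table: [337, _, _, 679, _, _, _, 189, 891, 475, 257, _, 12]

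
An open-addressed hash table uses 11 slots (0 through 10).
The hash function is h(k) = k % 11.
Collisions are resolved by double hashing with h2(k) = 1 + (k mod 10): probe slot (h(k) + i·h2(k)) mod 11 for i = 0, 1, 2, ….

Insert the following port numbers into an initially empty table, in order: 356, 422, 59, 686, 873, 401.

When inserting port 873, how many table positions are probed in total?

2

Insert 356: h=4, slot 4 empty => index 4.
Insert 422: h=4, h2=3, slot 4 occupied => index 7.
Insert 59: h=4, h2=10, slot 4 occupied => index 3.
Insert 686: h=4, h2=7, slot 4 occupied => index 0.
Insert 873: h=4, h2=4, slot 4 occupied => index 8.
Insert 401: h=5, slot 5 empty => index 5.
Table: [686, ., ., 59, 356, 401, ., 422, 873, ., .]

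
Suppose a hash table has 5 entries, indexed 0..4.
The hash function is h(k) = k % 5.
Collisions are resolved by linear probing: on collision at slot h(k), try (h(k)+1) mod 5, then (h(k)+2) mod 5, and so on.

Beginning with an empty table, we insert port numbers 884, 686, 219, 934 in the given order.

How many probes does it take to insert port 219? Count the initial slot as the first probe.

2

884 hashes to 4; slot 4 is free => place at 4.
686 hashes to 1; slot 1 is free => place at 1.
219 hashes to 4; 4 taken => place at 0.
934 hashes to 4; 4,0,1 taken => place at 2.
Table: [219, 686, 934, _, 884]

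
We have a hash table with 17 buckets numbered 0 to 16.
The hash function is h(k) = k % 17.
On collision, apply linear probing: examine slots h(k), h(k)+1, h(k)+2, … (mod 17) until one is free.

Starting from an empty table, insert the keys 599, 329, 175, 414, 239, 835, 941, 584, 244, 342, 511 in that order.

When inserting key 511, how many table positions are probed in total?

11

599 hashes to 4; slot 4 is free → place at 4.
329 hashes to 6; slot 6 is free → place at 6.
175 hashes to 5; slot 5 is free → place at 5.
414 hashes to 6; 6 taken → place at 7.
239 hashes to 1; slot 1 is free → place at 1.
835 hashes to 2; slot 2 is free → place at 2.
941 hashes to 6; 6,7 taken → place at 8.
584 hashes to 6; 6,7,8 taken → place at 9.
244 hashes to 6; 6,7,8,9 taken → place at 10.
342 hashes to 2; 2 taken → place at 3.
511 hashes to 1; 1,2,3,4,5,6,7,8,9,10 taken → place at 11.
Table: [∅, 239, 835, 342, 599, 175, 329, 414, 941, 584, 244, 511, ∅, ∅, ∅, ∅, ∅]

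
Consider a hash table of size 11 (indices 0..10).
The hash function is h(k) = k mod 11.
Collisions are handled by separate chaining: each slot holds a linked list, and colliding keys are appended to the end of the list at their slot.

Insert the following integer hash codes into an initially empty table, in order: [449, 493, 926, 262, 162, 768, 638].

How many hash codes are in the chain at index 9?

449 -> bucket 9
493 -> bucket 9 (collision)
926 -> bucket 2
262 -> bucket 9 (collision)
162 -> bucket 8
768 -> bucket 9 (collision)
638 -> bucket 0
Final buckets:
0: 638
1: .
2: 926
3: .
4: .
5: .
6: .
7: .
8: 162
9: 449 -> 493 -> 262 -> 768
10: .

4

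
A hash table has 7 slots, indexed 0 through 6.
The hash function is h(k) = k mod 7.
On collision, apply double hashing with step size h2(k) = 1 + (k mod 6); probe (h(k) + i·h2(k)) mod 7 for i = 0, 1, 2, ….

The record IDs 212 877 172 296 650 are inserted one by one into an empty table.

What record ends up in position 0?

172

212: h=2 => slot 2
877: h=2, h2=2, probe 2,4 => slot 4
172: h=4, h2=5, probe 4,2,0 => slot 0
296: h=2, h2=3, probe 2,5 => slot 5
650: h=6 => slot 6
Table: [172, —, 212, —, 877, 296, 650]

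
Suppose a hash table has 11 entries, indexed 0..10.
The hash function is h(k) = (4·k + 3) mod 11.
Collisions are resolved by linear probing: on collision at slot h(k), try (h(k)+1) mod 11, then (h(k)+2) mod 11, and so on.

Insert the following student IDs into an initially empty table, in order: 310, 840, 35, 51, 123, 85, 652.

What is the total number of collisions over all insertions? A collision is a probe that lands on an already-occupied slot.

4

Insert 310: h=0, slot 0 empty -> index 0.
Insert 840: h=8, slot 8 empty -> index 8.
Insert 35: h=0, slot 0 occupied -> index 1.
Insert 51: h=9, slot 9 empty -> index 9.
Insert 123: h=0, slots 0,1 occupied -> index 2.
Insert 85: h=2, slot 2 occupied -> index 3.
Insert 652: h=4, slot 4 empty -> index 4.
Table: [310, 35, 123, 85, 652, —, —, —, 840, 51, —]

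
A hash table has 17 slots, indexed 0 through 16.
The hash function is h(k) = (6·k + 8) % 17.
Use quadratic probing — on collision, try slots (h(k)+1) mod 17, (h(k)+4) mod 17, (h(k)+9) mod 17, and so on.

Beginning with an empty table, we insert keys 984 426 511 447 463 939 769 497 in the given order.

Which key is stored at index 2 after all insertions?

939

Insert 984: h=13, slot 13 empty → index 13.
Insert 426: h=14, slot 14 empty → index 14.
Insert 511: h=14, slot 14 occupied → index 15.
Insert 447: h=4, slot 4 empty → index 4.
Insert 463: h=15, slot 15 occupied → index 16.
Insert 939: h=15, slots 15,16 occupied → index 2.
Insert 769: h=15, slots 15,16,2 occupied → index 7.
Insert 497: h=15, slots 15,16,2,7,14 occupied → index 6.
Table: [., ., 939, ., 447, ., 497, 769, ., ., ., ., ., 984, 426, 511, 463]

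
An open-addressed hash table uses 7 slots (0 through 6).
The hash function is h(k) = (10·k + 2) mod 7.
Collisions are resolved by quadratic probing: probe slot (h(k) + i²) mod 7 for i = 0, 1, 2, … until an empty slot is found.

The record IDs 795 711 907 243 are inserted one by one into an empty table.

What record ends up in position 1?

711

795 hashes to 0; slot 0 is free => place at 0.
711 hashes to 0; 0 taken => place at 1.
907 hashes to 0; 0,1 taken => place at 4.
243 hashes to 3; slot 3 is free => place at 3.
Table: [795, 711, _, 243, 907, _, _]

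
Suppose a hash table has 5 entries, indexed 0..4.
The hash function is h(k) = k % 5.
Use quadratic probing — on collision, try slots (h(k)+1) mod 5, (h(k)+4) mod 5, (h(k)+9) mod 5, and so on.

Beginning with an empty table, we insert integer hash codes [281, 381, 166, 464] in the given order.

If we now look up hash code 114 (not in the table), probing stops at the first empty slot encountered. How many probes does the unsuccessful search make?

3

281 hashes to 1; slot 1 is free → place at 1.
381 hashes to 1; 1 taken → place at 2.
166 hashes to 1; 1,2 taken → place at 0.
464 hashes to 4; slot 4 is free → place at 4.
Table: [166, 281, 381, -, 464]
Lookup 114: h=4, probe 4,0,3 → slot 3 empty, not found.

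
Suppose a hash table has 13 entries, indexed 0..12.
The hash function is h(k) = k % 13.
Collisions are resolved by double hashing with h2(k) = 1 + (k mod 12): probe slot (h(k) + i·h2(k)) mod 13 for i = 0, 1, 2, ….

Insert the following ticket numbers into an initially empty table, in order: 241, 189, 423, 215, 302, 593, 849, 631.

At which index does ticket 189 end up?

Insert 241: h=7, slot 7 empty => index 7.
Insert 189: h=7, h2=10, slot 7 occupied => index 4.
Insert 423: h=7, h2=4, slot 7 occupied => index 11.
Insert 215: h=7, h2=12, slot 7 occupied => index 6.
Insert 302: h=3, slot 3 empty => index 3.
Insert 593: h=8, slot 8 empty => index 8.
Insert 849: h=4, h2=10, slot 4 occupied => index 1.
Insert 631: h=7, h2=8, slot 7 occupied => index 2.
Table: [., 849, 631, 302, 189, ., 215, 241, 593, ., ., 423, .]

4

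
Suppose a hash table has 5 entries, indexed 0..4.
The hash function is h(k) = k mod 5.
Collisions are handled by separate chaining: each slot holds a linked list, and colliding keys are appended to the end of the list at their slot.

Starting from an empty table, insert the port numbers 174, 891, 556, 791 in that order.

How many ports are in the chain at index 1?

174 -> bucket 4
891 -> bucket 1
556 -> bucket 1 (collision)
791 -> bucket 1 (collision)
Final buckets:
0: .
1: 891 -> 556 -> 791
2: .
3: .
4: 174

3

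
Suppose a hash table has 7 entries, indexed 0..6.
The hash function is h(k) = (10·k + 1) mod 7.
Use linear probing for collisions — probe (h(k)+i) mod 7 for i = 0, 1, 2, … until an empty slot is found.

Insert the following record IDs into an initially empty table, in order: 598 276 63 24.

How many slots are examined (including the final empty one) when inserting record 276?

Insert 598: h=3, slot 3 empty => index 3.
Insert 276: h=3, slot 3 occupied => index 4.
Insert 63: h=1, slot 1 empty => index 1.
Insert 24: h=3, slots 3,4 occupied => index 5.
Table: [_, 63, _, 598, 276, 24, _]

2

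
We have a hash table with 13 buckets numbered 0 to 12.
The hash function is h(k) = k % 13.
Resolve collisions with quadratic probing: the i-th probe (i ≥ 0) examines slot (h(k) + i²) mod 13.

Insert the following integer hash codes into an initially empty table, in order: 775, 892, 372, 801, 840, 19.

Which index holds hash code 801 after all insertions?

4

775 hashes to 8; slot 8 is free => place at 8.
892 hashes to 8; 8 taken => place at 9.
372 hashes to 8; 8,9 taken => place at 12.
801 hashes to 8; 8,9,12 taken => place at 4.
840 hashes to 8; 8,9,12,4 taken => place at 11.
19 hashes to 6; slot 6 is free => place at 6.
Table: [_, _, _, _, 801, _, 19, _, 775, 892, _, 840, 372]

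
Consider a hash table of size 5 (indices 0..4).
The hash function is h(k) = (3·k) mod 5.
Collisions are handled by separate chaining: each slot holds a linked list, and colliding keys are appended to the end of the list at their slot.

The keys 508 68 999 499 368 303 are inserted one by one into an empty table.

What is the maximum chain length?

4

Insert 508: h=4, bucket 4 empty -> new chain.
Insert 68: h=4, bucket 4 nonempty -> append to chain.
Insert 999: h=2, bucket 2 empty -> new chain.
Insert 499: h=2, bucket 2 nonempty -> append to chain.
Insert 368: h=4, bucket 4 nonempty -> append to chain.
Insert 303: h=4, bucket 4 nonempty -> append to chain.
Final buckets:
0: —
1: —
2: 999 -> 499
3: —
4: 508 -> 68 -> 368 -> 303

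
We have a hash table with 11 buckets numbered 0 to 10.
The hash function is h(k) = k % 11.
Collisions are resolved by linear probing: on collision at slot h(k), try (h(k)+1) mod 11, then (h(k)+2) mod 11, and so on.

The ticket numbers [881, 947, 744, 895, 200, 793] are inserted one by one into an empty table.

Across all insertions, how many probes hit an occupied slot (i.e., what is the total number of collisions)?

6

881 hashes to 1; slot 1 is free -> place at 1.
947 hashes to 1; 1 taken -> place at 2.
744 hashes to 7; slot 7 is free -> place at 7.
895 hashes to 4; slot 4 is free -> place at 4.
200 hashes to 2; 2 taken -> place at 3.
793 hashes to 1; 1,2,3,4 taken -> place at 5.
Table: [—, 881, 947, 200, 895, 793, —, 744, —, —, —]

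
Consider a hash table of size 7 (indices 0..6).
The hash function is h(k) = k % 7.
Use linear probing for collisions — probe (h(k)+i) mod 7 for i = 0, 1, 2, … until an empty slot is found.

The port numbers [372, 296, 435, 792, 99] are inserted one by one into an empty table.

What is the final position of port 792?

Insert 372: h=1, slot 1 empty -> index 1.
Insert 296: h=2, slot 2 empty -> index 2.
Insert 435: h=1, slots 1,2 occupied -> index 3.
Insert 792: h=1, slots 1,2,3 occupied -> index 4.
Insert 99: h=1, slots 1,2,3,4 occupied -> index 5.
Table: [_, 372, 296, 435, 792, 99, _]

4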